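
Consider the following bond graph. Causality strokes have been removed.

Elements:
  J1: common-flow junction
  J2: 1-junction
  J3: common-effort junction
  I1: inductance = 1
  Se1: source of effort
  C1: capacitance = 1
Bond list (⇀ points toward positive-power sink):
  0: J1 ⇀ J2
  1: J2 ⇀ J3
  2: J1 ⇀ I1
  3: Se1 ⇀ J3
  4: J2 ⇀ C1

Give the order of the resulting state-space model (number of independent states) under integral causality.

2  (C1, I1 all integral)

β3 stroke→J3  (Se1 fixes effort; stroke away)
β1 stroke→J2  (common-e at J3 fixed by 3)
β2 stroke→I1  (I1 integral (f out))
β0 stroke→J1  (J1 flow already set via bond 2)
β4 stroke→J2  (1-jn J2 has f-setter on 0)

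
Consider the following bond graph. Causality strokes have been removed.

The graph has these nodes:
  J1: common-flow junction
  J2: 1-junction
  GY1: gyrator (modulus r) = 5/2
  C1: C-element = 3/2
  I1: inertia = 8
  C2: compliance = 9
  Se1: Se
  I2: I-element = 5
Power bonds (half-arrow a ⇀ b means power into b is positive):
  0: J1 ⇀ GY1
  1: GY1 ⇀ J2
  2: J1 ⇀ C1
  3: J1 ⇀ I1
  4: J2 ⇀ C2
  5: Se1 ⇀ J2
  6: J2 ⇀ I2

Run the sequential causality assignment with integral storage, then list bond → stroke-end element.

bond 5 stroke at J2  (Se1: effort source, stroke at far end)
bond 2 stroke at J1  (prefer integral on C1)
bond 3 stroke at I1  (I1: I, integral causality)
bond 0 stroke at J1  (J1 flow already set via bond 3)
bond 1 stroke at J2  (GY1: gyrator matches bond 0)
bond 4 stroke at J2  (prefer integral on C2)
bond 6 stroke at I2  (closing 1-jn rule on J2)

#0 stroke→J1
#1 stroke→J2
#2 stroke→J1
#3 stroke→I1
#4 stroke→J2
#5 stroke→J2
#6 stroke→I2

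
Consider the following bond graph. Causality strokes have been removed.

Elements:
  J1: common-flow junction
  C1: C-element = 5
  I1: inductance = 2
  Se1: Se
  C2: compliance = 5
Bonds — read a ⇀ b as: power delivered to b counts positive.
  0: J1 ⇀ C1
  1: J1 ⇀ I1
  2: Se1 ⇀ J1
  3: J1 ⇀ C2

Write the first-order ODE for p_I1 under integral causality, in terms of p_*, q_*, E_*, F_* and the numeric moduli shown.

dp_I1/dt = E_Se1 - q_C1/5 - q_C2/5

β2 |J1  (source Se1 imposes e)
β0 |J1  (C1 integral (e out))
β1 |I1  (I1 outputs flow p/I1)
β3 |J1  (J1 flow already set via bond 1)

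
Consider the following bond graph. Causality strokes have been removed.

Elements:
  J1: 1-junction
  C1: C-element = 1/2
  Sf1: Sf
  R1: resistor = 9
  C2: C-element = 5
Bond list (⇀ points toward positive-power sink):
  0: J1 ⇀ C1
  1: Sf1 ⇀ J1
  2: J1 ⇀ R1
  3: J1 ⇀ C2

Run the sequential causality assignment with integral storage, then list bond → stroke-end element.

bond 1 |Sf1  (Sf1 (Sf) sets flow on bond)
bond 0 |J1  (J1 flow already set via bond 1)
bond 2 |J1  (J1 flow already set via bond 1)
bond 3 |J1  (1-jn J1 has f-setter on 1)

bond 0 stroke→J1
bond 1 stroke→Sf1
bond 2 stroke→J1
bond 3 stroke→J1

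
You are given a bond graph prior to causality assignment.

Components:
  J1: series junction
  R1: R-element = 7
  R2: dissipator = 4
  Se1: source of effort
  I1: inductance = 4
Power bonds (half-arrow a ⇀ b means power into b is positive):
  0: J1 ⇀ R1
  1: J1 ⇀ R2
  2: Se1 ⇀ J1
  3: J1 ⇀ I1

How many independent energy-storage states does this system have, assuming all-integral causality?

1  (I1 all integral)

bond 2 stroke→J1  (Se1: effort source, stroke at far end)
bond 3 stroke→I1  (prefer integral on I1)
bond 0 stroke→J1  (common-f at J1 fixed by 3)
bond 1 stroke→J1  (J1 flow already set via bond 3)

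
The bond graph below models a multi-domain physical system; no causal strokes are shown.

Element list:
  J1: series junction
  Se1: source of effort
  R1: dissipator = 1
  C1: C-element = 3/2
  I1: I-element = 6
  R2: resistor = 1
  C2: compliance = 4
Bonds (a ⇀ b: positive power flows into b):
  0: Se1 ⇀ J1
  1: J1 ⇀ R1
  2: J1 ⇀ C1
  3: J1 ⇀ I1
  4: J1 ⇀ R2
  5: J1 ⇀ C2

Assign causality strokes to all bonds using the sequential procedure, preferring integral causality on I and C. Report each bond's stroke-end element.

bond 0 →J1
bond 1 →J1
bond 2 →J1
bond 3 →I1
bond 4 →J1
bond 5 →J1

bond 0 stroke→J1  (Se1 (Se) sets effort on bond)
bond 2 stroke→J1  (prefer integral on C1)
bond 3 stroke→I1  (prefer integral on I1)
bond 1 stroke→J1  (1-jn J1 has f-setter on 3)
bond 4 stroke→J1  (J1 flow already set via bond 3)
bond 5 stroke→J1  (1-jn J1 has f-setter on 3)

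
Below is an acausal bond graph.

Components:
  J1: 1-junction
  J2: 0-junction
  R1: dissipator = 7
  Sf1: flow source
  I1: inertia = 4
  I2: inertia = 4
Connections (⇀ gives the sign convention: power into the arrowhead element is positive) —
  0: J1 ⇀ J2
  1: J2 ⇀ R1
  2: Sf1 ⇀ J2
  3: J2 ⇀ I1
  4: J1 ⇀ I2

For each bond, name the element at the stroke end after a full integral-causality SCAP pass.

b0 stroke→J1
b1 stroke→J2
b2 stroke→Sf1
b3 stroke→I1
b4 stroke→I2

β2 stroke at Sf1  (Sf1 (Sf) sets flow on bond)
β3 stroke at I1  (prefer integral on I1)
β4 stroke at I2  (I2 integral (f out))
β0 stroke at J1  (1-jn J1 has f-setter on 4)
β1 stroke at J2  (J2 needs exactly one e-in)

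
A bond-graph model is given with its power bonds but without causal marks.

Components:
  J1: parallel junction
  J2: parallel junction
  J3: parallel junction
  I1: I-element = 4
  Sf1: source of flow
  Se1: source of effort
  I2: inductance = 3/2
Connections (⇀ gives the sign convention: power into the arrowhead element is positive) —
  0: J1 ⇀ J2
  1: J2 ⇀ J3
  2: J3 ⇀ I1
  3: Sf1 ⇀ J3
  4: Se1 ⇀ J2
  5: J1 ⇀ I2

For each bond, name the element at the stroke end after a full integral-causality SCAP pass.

#0 →J1
#1 →J3
#2 →I1
#3 →Sf1
#4 →J2
#5 →I2

#3 stroke→Sf1  (Sf1 (Sf) sets flow on bond)
#4 stroke→J2  (Se1 fixes effort; stroke away)
#0 stroke→J1  (J2 effort already set via bond 4)
#1 stroke→J3  (0-jn J2 has e-setter on 4)
#2 stroke→I1  (common-e at J3 fixed by 1)
#5 stroke→I2  (J1: bond 0 brought effort, rest push out)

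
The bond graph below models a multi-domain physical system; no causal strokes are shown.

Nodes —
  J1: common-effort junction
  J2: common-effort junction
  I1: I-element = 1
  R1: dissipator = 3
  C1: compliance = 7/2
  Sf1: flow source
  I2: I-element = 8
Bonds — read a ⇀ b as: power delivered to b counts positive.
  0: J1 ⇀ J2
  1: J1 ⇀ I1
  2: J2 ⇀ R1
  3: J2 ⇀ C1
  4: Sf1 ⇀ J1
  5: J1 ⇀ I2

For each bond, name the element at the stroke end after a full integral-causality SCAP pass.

b4 stroke→Sf1  (source Sf1 imposes f)
b1 stroke→I1  (I1 outputs flow p/I1)
b3 stroke→J2  (C1: C, integral causality)
b0 stroke→J1  (J2 effort already set via bond 3)
b2 stroke→R1  (common-e at J2 fixed by 3)
b5 stroke→I2  (J1 effort already set via bond 0)

b0 stroke→J1
b1 stroke→I1
b2 stroke→R1
b3 stroke→J2
b4 stroke→Sf1
b5 stroke→I2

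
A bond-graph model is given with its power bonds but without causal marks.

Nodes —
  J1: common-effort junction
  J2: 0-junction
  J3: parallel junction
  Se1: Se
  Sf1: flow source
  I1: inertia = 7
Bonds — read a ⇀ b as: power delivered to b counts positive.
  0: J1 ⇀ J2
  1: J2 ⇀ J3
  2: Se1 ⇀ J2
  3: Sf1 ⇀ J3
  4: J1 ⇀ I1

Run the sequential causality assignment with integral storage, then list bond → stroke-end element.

bond 0 stroke→J1
bond 1 stroke→J3
bond 2 stroke→J2
bond 3 stroke→Sf1
bond 4 stroke→I1

β2 stroke at J2  (Se1: effort source, stroke at far end)
β3 stroke at Sf1  (Sf1 (Sf) sets flow on bond)
β0 stroke at J1  (common-e at J2 fixed by 2)
β1 stroke at J3  (J2 effort already set via bond 2)
β4 stroke at I1  (common-e at J1 fixed by 0)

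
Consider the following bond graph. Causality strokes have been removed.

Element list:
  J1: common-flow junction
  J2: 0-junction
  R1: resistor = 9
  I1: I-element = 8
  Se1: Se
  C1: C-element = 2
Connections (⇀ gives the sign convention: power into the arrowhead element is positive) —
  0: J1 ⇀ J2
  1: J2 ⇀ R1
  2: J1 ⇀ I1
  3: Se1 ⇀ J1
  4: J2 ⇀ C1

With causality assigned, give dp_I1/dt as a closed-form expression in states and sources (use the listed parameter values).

dp_I1/dt = E_Se1 - q_C1/2

#3 stroke→J1  (source Se1 imposes e)
#2 stroke→I1  (I1: I, integral causality)
#0 stroke→J1  (common-f at J1 fixed by 2)
#4 stroke→J2  (C1 integral (e out))
#1 stroke→R1  (0-jn J2 has e-setter on 4)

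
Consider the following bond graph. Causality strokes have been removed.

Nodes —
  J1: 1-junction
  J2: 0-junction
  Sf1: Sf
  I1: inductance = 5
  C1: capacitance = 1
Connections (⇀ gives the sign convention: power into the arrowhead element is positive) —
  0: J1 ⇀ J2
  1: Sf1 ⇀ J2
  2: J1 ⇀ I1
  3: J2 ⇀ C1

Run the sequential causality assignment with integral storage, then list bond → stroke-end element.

#1 |Sf1  (source Sf1 imposes f)
#2 |I1  (I1: I, integral causality)
#0 |J1  (J1 flow already set via bond 2)
#3 |J2  (only one effort-in slot at J2)

b0 stroke→J1
b1 stroke→Sf1
b2 stroke→I1
b3 stroke→J2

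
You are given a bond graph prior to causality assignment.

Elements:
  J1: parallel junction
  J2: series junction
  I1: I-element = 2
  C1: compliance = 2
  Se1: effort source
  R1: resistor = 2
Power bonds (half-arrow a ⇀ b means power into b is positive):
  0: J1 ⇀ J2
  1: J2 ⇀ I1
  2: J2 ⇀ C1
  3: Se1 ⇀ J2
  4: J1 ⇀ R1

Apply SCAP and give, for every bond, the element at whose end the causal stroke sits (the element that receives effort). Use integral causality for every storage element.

β3 →J2  (Se1: effort source, stroke at far end)
β1 →I1  (I1 outputs flow p/I1)
β0 →J2  (J2 flow already set via bond 1)
β2 →J2  (1-jn J2 has f-setter on 1)
β4 →J1  (J1 needs exactly one e-in)

β0 stroke→J2
β1 stroke→I1
β2 stroke→J2
β3 stroke→J2
β4 stroke→J1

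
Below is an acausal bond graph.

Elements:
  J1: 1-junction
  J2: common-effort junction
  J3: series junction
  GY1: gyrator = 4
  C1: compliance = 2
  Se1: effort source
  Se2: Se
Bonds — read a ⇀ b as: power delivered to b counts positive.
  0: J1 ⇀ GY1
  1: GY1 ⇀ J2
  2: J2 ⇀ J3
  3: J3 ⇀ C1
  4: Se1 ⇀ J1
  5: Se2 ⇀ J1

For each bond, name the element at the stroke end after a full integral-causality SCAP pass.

bond 4 →J1  (Se1 (Se) sets effort on bond)
bond 5 →J1  (Se2 (Se) sets effort on bond)
bond 0 →GY1  (J1: last free bond brings flow in)
bond 1 →GY1  (through GY1, causality inverts; strokes same side of GY1)
bond 2 →J2  (J2 needs exactly one e-in)
bond 3 →J3  (1-jn J3 has f-setter on 2)

β0 →GY1
β1 →GY1
β2 →J2
β3 →J3
β4 →J1
β5 →J1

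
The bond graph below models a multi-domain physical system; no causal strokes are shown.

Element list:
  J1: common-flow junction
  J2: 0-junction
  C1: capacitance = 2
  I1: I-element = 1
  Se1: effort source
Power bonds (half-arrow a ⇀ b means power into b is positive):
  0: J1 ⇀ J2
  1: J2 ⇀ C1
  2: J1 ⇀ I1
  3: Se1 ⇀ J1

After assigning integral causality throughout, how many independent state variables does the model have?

b3 stroke at J1  (Se1 fixes effort; stroke away)
b1 stroke at J2  (C1 outputs effort q/C1)
b0 stroke at J1  (J2 effort already set via bond 1)
b2 stroke at I1  (J1 needs exactly one f-in)

2  (C1, I1 all integral)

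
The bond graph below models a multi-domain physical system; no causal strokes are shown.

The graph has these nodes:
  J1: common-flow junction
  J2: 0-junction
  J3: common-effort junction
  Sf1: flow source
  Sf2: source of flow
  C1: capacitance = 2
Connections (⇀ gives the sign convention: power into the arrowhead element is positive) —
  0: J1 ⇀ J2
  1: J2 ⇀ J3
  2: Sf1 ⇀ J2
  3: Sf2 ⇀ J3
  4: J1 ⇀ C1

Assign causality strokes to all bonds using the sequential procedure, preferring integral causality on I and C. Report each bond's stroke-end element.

b2 →Sf1  (Sf1 (Sf) sets flow on bond)
b3 →Sf2  (source Sf2 imposes f)
b1 →J3  (closing 0-jn rule on J3)
b0 →J2  (J2 needs exactly one e-in)
b4 →J1  (J1: bond 0 brought flow, rest push out)

b0 stroke at J2
b1 stroke at J3
b2 stroke at Sf1
b3 stroke at Sf2
b4 stroke at J1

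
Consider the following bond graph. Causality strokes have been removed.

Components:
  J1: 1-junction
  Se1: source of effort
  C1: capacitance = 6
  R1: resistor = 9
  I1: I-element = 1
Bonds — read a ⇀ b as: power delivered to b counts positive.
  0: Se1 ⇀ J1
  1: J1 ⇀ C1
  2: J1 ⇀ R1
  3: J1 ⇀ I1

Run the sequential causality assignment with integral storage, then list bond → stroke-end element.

bond 0 →J1  (Se1 fixes effort; stroke away)
bond 1 →J1  (C1 integral (e out))
bond 3 →I1  (prefer integral on I1)
bond 2 →J1  (J1: bond 3 brought flow, rest push out)

bond 0 |J1
bond 1 |J1
bond 2 |J1
bond 3 |I1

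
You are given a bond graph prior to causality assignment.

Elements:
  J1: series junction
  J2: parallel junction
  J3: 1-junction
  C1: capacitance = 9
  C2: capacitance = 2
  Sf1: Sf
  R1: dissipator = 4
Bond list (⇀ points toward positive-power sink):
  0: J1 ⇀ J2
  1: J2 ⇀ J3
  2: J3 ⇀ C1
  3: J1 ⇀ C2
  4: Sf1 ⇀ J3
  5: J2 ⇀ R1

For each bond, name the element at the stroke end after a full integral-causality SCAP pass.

b4 stroke→Sf1  (source Sf1 imposes f)
b1 stroke→J3  (common-f at J3 fixed by 4)
b2 stroke→J3  (common-f at J3 fixed by 4)
b3 stroke→J1  (C2 integral (e out))
b0 stroke→J2  (J1 needs exactly one f-in)
b5 stroke→R1  (common-e at J2 fixed by 0)

b0 |J2
b1 |J3
b2 |J3
b3 |J1
b4 |Sf1
b5 |R1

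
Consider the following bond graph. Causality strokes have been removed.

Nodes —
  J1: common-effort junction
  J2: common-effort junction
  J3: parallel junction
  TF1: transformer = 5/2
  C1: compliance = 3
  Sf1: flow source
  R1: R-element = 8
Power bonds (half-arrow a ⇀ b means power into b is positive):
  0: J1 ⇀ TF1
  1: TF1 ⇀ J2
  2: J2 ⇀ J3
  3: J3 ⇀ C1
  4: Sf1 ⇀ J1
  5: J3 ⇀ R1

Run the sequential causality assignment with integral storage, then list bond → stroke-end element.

bond 4 |Sf1  (source Sf1 imposes f)
bond 0 |J1  (only one effort-in slot at J1)
bond 1 |TF1  (TF TF1: opposite of bond 0)
bond 2 |J2  (J2 needs exactly one e-in)
bond 3 |J3  (C1 outputs effort q/C1)
bond 5 |R1  (0-jn J3 has e-setter on 3)

β0 stroke at J1
β1 stroke at TF1
β2 stroke at J2
β3 stroke at J3
β4 stroke at Sf1
β5 stroke at R1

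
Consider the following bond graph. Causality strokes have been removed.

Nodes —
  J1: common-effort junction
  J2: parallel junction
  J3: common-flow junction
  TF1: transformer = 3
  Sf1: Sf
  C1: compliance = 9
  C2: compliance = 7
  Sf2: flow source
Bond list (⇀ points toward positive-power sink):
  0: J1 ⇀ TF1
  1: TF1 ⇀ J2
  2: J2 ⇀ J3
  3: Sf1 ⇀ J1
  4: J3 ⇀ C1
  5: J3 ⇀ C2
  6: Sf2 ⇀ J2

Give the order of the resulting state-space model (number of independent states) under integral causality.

2  (C1, C2 all integral)

#3 →Sf1  (source Sf1 imposes f)
#6 →Sf2  (Sf2 fixes flow; stroke at Sf2)
#0 →J1  (J1: last free bond brings effort in)
#1 →TF1  (TF1 one-in-one-out from 0)
#2 →J2  (only one effort-in slot at J2)
#4 →J3  (common-f at J3 fixed by 2)
#5 →J3  (J3 flow already set via bond 2)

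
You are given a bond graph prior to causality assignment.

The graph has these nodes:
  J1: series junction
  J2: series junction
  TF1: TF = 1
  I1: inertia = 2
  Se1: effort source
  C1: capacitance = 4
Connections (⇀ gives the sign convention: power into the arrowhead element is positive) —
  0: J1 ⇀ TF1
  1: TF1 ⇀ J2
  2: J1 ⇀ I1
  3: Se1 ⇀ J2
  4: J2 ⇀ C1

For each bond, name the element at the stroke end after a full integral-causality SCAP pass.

bond 0 →J1
bond 1 →TF1
bond 2 →I1
bond 3 →J2
bond 4 →J2

β3 stroke at J2  (Se1: effort source, stroke at far end)
β2 stroke at I1  (I1 integral (f out))
β0 stroke at J1  (J1: bond 2 brought flow, rest push out)
β1 stroke at TF1  (TF1 one-in-one-out from 0)
β4 stroke at J2  (1-jn J2 has f-setter on 1)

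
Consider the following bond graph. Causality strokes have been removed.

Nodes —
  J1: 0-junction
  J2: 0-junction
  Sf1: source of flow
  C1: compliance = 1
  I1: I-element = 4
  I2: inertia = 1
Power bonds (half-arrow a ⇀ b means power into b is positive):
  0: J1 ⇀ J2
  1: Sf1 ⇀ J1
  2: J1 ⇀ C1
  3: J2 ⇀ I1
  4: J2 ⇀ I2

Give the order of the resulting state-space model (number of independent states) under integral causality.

β1 stroke at Sf1  (Sf1 fixes flow; stroke at Sf1)
β2 stroke at J1  (C1 integral (e out))
β0 stroke at J2  (J1 effort already set via bond 2)
β3 stroke at I1  (J2: bond 0 brought effort, rest push out)
β4 stroke at I2  (common-e at J2 fixed by 0)

3  (C1, I1, I2 all integral)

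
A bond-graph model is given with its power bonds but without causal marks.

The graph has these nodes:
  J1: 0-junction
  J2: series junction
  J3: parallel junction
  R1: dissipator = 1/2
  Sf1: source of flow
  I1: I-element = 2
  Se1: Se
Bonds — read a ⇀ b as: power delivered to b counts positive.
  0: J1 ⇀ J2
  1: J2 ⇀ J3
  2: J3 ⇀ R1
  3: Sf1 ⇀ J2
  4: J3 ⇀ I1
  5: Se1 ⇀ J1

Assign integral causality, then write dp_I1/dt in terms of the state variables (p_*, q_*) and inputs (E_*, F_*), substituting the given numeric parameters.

dp_I1/dt = F_Sf1/2 - p_I1/4

β3 |Sf1  (Sf1 fixes flow; stroke at Sf1)
β5 |J1  (Se1: effort source, stroke at far end)
β0 |J2  (J1: bond 5 brought effort, rest push out)
β1 |J2  (J2 flow already set via bond 3)
β4 |I1  (I1 integral (f out))
β2 |J3  (only one effort-in slot at J3)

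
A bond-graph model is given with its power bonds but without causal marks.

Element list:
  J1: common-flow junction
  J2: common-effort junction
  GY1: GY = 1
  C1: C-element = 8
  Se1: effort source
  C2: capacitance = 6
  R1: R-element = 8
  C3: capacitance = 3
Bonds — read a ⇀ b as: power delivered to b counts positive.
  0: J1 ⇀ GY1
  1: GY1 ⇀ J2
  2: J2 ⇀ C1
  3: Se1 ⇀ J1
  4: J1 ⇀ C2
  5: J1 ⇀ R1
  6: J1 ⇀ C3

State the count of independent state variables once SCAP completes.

β3 |J1  (Se1: effort source, stroke at far end)
β2 |J2  (prefer integral on C1)
β1 |GY1  (common-e at J2 fixed by 2)
β0 |GY1  (GY1: gyrator matches bond 1)
β4 |J1  (J1 flow already set via bond 0)
β5 |J1  (1-jn J1 has f-setter on 0)
β6 |J1  (common-f at J1 fixed by 0)

3  (C1, C2, C3 all integral)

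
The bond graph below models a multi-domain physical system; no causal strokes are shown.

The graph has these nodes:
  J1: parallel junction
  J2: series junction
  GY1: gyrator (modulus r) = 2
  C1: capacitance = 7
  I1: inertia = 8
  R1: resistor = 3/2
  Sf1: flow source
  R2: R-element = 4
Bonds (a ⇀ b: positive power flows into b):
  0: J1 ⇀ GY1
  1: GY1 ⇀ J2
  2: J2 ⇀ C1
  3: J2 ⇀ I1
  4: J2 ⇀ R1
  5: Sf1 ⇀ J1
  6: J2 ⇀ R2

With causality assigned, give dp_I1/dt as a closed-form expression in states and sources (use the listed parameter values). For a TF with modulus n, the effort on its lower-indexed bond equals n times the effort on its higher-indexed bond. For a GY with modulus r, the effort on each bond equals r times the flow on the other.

#5 →Sf1  (Sf1 (Sf) sets flow on bond)
#0 →J1  (only one effort-in slot at J1)
#1 →J2  (GY1: gyrator matches bond 0)
#2 →J2  (C1 outputs effort q/C1)
#3 →I1  (I1 integral (f out))
#4 →J2  (common-f at J2 fixed by 3)
#6 →J2  (1-jn J2 has f-setter on 3)

dp_I1/dt = 2*F_Sf1 - 11*p_I1/16 - q_C1/7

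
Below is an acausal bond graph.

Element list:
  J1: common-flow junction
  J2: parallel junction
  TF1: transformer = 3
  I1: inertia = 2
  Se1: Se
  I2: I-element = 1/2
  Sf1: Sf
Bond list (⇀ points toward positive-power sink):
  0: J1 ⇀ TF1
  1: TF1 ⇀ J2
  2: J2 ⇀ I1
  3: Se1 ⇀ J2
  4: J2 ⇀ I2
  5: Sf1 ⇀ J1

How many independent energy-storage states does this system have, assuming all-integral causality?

2  (I1, I2 all integral)

#3 stroke→J2  (Se1 (Se) sets effort on bond)
#5 stroke→Sf1  (Sf1: flow source, stroke at near end)
#0 stroke→J1  (common-f at J1 fixed by 5)
#1 stroke→TF1  (J2 effort already set via bond 3)
#2 stroke→I1  (J2 effort already set via bond 3)
#4 stroke→I2  (0-jn J2 has e-setter on 3)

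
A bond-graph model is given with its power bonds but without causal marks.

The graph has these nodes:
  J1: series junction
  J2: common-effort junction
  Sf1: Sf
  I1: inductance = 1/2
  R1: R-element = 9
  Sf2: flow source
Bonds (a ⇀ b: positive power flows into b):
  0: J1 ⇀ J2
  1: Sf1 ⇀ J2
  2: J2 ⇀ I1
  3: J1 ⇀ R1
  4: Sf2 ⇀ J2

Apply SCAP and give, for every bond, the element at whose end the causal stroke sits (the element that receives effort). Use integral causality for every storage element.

β1 stroke at Sf1  (Sf1: flow source, stroke at near end)
β4 stroke at Sf2  (Sf2 fixes flow; stroke at Sf2)
β2 stroke at I1  (I1 outputs flow p/I1)
β0 stroke at J2  (only one effort-in slot at J2)
β3 stroke at J1  (common-f at J1 fixed by 0)

β0 →J2
β1 →Sf1
β2 →I1
β3 →J1
β4 →Sf2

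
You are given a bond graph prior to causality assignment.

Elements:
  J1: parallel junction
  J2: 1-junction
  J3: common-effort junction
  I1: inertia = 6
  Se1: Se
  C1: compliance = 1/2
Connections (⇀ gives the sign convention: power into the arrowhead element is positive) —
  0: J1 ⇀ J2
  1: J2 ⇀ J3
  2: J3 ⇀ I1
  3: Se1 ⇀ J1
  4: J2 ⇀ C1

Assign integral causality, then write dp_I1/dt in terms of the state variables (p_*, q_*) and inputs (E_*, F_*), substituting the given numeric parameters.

β3 stroke→J1  (Se1: effort source, stroke at far end)
β0 stroke→J2  (J1: bond 3 brought effort, rest push out)
β2 stroke→I1  (I1 integral (f out))
β1 stroke→J3  (J3 needs exactly one e-in)
β4 stroke→J2  (J2 flow already set via bond 1)

dp_I1/dt = E_Se1 - 2*q_C1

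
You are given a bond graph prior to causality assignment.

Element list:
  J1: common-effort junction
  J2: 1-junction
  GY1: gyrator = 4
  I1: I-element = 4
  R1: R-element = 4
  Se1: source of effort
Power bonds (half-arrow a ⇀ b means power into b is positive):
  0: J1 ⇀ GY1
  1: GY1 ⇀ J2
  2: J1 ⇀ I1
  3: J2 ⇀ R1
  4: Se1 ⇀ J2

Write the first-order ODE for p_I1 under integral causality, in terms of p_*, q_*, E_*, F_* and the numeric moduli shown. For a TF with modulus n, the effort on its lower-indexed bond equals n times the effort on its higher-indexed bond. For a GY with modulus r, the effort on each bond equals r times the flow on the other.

b4 stroke→J2  (source Se1 imposes e)
b2 stroke→I1  (I1 integral (f out))
b0 stroke→J1  (only one effort-in slot at J1)
b1 stroke→J2  (through GY1, causality inverts; strokes same side of GY1)
b3 stroke→R1  (J2: last free bond brings flow in)

dp_I1/dt = E_Se1 - p_I1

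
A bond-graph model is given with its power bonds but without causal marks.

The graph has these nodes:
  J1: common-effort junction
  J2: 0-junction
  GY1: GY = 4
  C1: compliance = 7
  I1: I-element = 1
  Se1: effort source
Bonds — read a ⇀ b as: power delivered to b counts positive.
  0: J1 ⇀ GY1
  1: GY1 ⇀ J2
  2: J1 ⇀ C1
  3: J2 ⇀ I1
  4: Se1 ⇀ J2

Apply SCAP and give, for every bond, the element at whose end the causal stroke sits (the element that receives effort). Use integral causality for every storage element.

#4 |J2  (Se1: effort source, stroke at far end)
#1 |GY1  (J2 effort already set via bond 4)
#3 |I1  (J2 effort already set via bond 4)
#0 |GY1  (through GY1, causality inverts; strokes same side of GY1)
#2 |J1  (closing 0-jn rule on J1)

β0 stroke at GY1
β1 stroke at GY1
β2 stroke at J1
β3 stroke at I1
β4 stroke at J2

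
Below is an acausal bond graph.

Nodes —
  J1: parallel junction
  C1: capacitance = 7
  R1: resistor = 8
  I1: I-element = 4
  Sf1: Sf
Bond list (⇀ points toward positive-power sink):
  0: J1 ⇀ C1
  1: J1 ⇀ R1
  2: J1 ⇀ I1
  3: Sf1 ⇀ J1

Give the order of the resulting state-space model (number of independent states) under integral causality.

β3 stroke at Sf1  (Sf1 fixes flow; stroke at Sf1)
β0 stroke at J1  (C1 outputs effort q/C1)
β1 stroke at R1  (J1: bond 0 brought effort, rest push out)
β2 stroke at I1  (0-jn J1 has e-setter on 0)

2  (C1, I1 all integral)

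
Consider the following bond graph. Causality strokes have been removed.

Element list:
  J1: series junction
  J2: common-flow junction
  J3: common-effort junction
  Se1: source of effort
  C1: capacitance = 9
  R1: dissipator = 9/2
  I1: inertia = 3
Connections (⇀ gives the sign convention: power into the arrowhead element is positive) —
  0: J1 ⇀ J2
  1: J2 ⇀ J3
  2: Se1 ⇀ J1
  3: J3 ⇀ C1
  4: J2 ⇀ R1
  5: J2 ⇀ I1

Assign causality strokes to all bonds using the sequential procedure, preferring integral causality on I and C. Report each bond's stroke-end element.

b0 stroke→J2
b1 stroke→J2
b2 stroke→J1
b3 stroke→J3
b4 stroke→J2
b5 stroke→I1

β2 |J1  (source Se1 imposes e)
β0 |J2  (J1: last free bond brings flow in)
β3 |J3  (C1 outputs effort q/C1)
β1 |J2  (J3 effort already set via bond 3)
β5 |I1  (I1: I, integral causality)
β4 |J2  (common-f at J2 fixed by 5)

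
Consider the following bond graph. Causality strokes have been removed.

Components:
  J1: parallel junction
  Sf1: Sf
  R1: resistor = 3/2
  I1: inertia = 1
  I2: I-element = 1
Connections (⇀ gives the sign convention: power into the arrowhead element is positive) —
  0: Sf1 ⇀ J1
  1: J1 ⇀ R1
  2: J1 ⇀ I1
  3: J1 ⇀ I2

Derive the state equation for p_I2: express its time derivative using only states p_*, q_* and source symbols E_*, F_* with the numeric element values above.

bond 0 →Sf1  (Sf1 fixes flow; stroke at Sf1)
bond 2 →I1  (I1 integral (f out))
bond 3 →I2  (I2 outputs flow p/I2)
bond 1 →J1  (J1: last free bond brings effort in)

dp_I2/dt = 3*F_Sf1/2 - 3*p_I1/2 - 3*p_I2/2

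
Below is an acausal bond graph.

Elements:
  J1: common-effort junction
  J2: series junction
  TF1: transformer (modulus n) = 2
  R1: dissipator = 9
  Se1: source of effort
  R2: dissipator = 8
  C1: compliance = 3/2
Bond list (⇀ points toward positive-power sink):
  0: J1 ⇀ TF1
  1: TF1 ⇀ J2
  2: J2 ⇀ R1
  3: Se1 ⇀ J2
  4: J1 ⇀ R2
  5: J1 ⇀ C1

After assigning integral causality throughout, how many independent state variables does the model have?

1  (C1 all integral)

β3 |J2  (Se1: effort source, stroke at far end)
β5 |J1  (C1 outputs effort q/C1)
β0 |TF1  (common-e at J1 fixed by 5)
β4 |R2  (0-jn J1 has e-setter on 5)
β1 |J2  (TF1 one-in-one-out from 0)
β2 |R1  (closing 1-jn rule on J2)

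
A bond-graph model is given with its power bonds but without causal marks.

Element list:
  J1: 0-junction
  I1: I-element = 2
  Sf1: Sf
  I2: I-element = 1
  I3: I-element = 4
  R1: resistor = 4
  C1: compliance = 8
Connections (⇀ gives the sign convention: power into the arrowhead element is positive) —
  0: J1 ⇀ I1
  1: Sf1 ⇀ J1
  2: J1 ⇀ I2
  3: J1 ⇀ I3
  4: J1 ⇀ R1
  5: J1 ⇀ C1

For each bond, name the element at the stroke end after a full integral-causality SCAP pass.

bond 1 stroke→Sf1  (source Sf1 imposes f)
bond 0 stroke→I1  (I1: I, integral causality)
bond 2 stroke→I2  (prefer integral on I2)
bond 3 stroke→I3  (prefer integral on I3)
bond 5 stroke→J1  (prefer integral on C1)
bond 4 stroke→R1  (common-e at J1 fixed by 5)

b0 stroke at I1
b1 stroke at Sf1
b2 stroke at I2
b3 stroke at I3
b4 stroke at R1
b5 stroke at J1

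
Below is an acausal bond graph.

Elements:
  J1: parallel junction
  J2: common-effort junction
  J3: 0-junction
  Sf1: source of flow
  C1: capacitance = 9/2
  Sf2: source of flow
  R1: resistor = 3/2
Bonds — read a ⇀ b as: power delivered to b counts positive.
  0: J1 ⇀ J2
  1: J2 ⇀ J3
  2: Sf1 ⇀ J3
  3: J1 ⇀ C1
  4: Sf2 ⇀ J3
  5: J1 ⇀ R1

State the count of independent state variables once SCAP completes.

1  (C1 all integral)

bond 2 →Sf1  (Sf1 (Sf) sets flow on bond)
bond 4 →Sf2  (Sf2 fixes flow; stroke at Sf2)
bond 1 →J3  (J3: last free bond brings effort in)
bond 0 →J2  (closing 0-jn rule on J2)
bond 3 →J1  (C1 outputs effort q/C1)
bond 5 →R1  (common-e at J1 fixed by 3)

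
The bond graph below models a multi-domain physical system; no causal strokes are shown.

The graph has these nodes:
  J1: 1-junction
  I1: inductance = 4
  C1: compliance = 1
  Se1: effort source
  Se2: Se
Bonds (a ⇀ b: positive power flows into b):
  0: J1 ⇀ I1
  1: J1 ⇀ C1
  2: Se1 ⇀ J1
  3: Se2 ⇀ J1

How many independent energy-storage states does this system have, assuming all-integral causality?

2  (C1, I1 all integral)

bond 2 stroke→J1  (Se1 fixes effort; stroke away)
bond 3 stroke→J1  (source Se2 imposes e)
bond 0 stroke→I1  (I1 integral (f out))
bond 1 stroke→J1  (J1 flow already set via bond 0)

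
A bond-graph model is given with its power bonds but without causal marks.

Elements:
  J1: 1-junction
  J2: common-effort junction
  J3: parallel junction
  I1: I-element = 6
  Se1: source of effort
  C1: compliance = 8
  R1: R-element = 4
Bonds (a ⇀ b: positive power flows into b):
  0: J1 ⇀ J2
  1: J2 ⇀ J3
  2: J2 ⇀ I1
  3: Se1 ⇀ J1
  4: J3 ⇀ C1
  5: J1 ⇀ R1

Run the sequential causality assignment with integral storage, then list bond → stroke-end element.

β0 →J1
β1 →J2
β2 →I1
β3 →J1
β4 →J3
β5 →R1

b3 →J1  (Se1 fixes effort; stroke away)
b2 →I1  (I1: I, integral causality)
b4 →J3  (prefer integral on C1)
b1 →J2  (0-jn J3 has e-setter on 4)
b0 →J1  (0-jn J2 has e-setter on 1)
b5 →R1  (only one flow-in slot at J1)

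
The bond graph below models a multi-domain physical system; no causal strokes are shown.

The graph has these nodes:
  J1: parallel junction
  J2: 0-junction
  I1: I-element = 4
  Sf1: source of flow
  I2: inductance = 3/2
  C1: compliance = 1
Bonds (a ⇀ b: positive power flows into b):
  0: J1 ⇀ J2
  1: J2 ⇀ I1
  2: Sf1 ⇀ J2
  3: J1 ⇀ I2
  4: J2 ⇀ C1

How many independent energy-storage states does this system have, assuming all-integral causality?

3  (C1, I1, I2 all integral)

#2 →Sf1  (source Sf1 imposes f)
#1 →I1  (prefer integral on I1)
#3 →I2  (I2 integral (f out))
#0 →J1  (closing 0-jn rule on J1)
#4 →J2  (J2: last free bond brings effort in)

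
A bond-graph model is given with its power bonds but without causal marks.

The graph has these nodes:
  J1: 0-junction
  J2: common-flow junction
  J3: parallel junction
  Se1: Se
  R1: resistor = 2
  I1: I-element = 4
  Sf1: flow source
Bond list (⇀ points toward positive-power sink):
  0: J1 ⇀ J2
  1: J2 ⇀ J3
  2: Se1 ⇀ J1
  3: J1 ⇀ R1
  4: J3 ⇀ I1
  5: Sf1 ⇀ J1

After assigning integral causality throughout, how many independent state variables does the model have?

β2 stroke at J1  (source Se1 imposes e)
β5 stroke at Sf1  (source Sf1 imposes f)
β0 stroke at J2  (common-e at J1 fixed by 2)
β3 stroke at R1  (0-jn J1 has e-setter on 2)
β1 stroke at J3  (J2 needs exactly one f-in)
β4 stroke at I1  (J3: bond 1 brought effort, rest push out)

1  (I1 all integral)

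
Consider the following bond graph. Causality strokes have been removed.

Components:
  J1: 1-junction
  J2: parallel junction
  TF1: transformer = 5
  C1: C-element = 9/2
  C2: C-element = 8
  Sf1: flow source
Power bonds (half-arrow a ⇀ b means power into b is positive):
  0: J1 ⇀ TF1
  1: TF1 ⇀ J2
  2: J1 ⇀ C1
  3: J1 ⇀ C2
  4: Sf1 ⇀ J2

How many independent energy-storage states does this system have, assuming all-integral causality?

#4 stroke at Sf1  (Sf1: flow source, stroke at near end)
#1 stroke at J2  (closing 0-jn rule on J2)
#0 stroke at TF1  (TF1: transformer flips bond 1)
#2 stroke at J1  (common-f at J1 fixed by 0)
#3 stroke at J1  (J1: bond 0 brought flow, rest push out)

2  (C1, C2 all integral)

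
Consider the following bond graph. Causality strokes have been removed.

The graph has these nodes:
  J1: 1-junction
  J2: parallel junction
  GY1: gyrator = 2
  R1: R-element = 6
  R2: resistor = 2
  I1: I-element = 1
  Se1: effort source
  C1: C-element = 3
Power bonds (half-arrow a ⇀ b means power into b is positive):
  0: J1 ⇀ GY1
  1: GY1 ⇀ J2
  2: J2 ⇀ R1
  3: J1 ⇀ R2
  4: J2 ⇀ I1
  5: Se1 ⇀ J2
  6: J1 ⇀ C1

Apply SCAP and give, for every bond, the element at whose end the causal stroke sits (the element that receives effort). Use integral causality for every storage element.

β0 stroke at GY1
β1 stroke at GY1
β2 stroke at R1
β3 stroke at J1
β4 stroke at I1
β5 stroke at J2
β6 stroke at J1

#5 |J2  (Se1 (Se) sets effort on bond)
#1 |GY1  (J2: bond 5 brought effort, rest push out)
#2 |R1  (0-jn J2 has e-setter on 5)
#4 |I1  (J2: bond 5 brought effort, rest push out)
#0 |GY1  (through GY1, causality inverts; strokes same side of GY1)
#3 |J1  (1-jn J1 has f-setter on 0)
#6 |J1  (J1 flow already set via bond 0)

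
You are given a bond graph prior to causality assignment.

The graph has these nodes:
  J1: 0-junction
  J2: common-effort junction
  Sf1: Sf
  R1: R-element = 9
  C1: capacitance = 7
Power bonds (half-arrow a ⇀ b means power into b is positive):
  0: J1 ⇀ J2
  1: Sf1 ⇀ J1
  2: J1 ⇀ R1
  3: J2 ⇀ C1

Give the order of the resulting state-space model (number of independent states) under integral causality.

1  (C1 all integral)

#1 →Sf1  (Sf1 (Sf) sets flow on bond)
#3 →J2  (C1 integral (e out))
#0 →J1  (J2 effort already set via bond 3)
#2 →R1  (0-jn J1 has e-setter on 0)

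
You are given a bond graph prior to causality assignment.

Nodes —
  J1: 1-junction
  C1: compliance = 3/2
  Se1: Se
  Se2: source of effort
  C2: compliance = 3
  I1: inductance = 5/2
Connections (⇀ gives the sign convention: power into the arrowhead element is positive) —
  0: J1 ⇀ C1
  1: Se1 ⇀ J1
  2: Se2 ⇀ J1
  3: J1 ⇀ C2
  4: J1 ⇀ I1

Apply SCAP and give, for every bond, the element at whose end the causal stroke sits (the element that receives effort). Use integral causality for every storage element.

#1 |J1  (Se1 fixes effort; stroke away)
#2 |J1  (Se2: effort source, stroke at far end)
#0 |J1  (C1 outputs effort q/C1)
#3 |J1  (C2 outputs effort q/C2)
#4 |I1  (J1 needs exactly one f-in)

b0 |J1
b1 |J1
b2 |J1
b3 |J1
b4 |I1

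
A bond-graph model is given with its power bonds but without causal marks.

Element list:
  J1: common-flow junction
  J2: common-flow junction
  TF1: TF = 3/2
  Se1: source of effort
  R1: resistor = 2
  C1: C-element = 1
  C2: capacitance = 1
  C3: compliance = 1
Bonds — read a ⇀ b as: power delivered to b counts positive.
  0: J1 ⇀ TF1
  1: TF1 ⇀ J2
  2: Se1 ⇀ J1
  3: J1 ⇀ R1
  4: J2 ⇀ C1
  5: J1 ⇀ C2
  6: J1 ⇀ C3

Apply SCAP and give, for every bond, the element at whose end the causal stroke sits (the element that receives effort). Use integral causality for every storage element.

bond 2 →J1  (Se1: effort source, stroke at far end)
bond 4 →J2  (prefer integral on C1)
bond 1 →TF1  (closing 1-jn rule on J2)
bond 0 →J1  (TF1 one-in-one-out from 1)
bond 5 →J1  (C2: C, integral causality)
bond 6 →J1  (C3: C, integral causality)
bond 3 →R1  (only one flow-in slot at J1)

bond 0 stroke at J1
bond 1 stroke at TF1
bond 2 stroke at J1
bond 3 stroke at R1
bond 4 stroke at J2
bond 5 stroke at J1
bond 6 stroke at J1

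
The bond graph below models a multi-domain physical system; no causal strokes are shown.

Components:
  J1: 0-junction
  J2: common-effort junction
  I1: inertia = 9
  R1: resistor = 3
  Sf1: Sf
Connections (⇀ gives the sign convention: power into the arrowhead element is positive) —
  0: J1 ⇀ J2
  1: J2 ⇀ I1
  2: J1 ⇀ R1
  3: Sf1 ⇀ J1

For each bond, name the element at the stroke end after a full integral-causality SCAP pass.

β0 stroke→J2
β1 stroke→I1
β2 stroke→J1
β3 stroke→Sf1

β3 |Sf1  (source Sf1 imposes f)
β1 |I1  (prefer integral on I1)
β0 |J2  (closing 0-jn rule on J2)
β2 |J1  (closing 0-jn rule on J1)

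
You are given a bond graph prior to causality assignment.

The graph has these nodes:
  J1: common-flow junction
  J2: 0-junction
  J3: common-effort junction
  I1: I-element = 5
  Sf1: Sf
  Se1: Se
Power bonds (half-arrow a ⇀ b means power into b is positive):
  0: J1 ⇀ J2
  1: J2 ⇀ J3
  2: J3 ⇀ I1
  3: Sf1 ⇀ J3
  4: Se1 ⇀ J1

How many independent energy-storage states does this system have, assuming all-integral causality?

1  (I1 all integral)

#3 stroke at Sf1  (Sf1: flow source, stroke at near end)
#4 stroke at J1  (Se1 (Se) sets effort on bond)
#0 stroke at J2  (J1: last free bond brings flow in)
#1 stroke at J3  (common-e at J2 fixed by 0)
#2 stroke at I1  (0-jn J3 has e-setter on 1)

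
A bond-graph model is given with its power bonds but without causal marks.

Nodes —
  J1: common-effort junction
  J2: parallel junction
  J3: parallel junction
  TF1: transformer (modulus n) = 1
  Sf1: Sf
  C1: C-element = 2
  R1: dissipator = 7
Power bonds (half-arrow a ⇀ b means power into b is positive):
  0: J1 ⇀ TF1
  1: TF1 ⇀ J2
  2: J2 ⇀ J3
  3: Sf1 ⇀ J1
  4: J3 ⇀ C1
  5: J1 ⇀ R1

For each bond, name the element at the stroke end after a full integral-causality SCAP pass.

#3 |Sf1  (Sf1 fixes flow; stroke at Sf1)
#4 |J3  (C1 integral (e out))
#2 |J2  (J3: bond 4 brought effort, rest push out)
#1 |TF1  (common-e at J2 fixed by 2)
#0 |J1  (TF1: transformer flips bond 1)
#5 |R1  (0-jn J1 has e-setter on 0)

#0 |J1
#1 |TF1
#2 |J2
#3 |Sf1
#4 |J3
#5 |R1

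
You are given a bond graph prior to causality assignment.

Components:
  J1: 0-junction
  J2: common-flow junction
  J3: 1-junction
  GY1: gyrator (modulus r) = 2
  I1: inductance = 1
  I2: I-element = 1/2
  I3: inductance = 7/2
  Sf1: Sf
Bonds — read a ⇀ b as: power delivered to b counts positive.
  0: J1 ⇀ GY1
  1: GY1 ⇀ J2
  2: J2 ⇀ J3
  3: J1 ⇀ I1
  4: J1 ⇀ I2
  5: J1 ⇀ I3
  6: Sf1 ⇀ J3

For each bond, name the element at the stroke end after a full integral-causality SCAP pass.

β6 →Sf1  (source Sf1 imposes f)
β2 →J3  (J3: bond 6 brought flow, rest push out)
β1 →J2  (common-f at J2 fixed by 2)
β0 →J1  (GY1: gyrator matches bond 1)
β3 →I1  (J1: bond 0 brought effort, rest push out)
β4 →I2  (J1: bond 0 brought effort, rest push out)
β5 →I3  (J1: bond 0 brought effort, rest push out)

bond 0 stroke→J1
bond 1 stroke→J2
bond 2 stroke→J3
bond 3 stroke→I1
bond 4 stroke→I2
bond 5 stroke→I3
bond 6 stroke→Sf1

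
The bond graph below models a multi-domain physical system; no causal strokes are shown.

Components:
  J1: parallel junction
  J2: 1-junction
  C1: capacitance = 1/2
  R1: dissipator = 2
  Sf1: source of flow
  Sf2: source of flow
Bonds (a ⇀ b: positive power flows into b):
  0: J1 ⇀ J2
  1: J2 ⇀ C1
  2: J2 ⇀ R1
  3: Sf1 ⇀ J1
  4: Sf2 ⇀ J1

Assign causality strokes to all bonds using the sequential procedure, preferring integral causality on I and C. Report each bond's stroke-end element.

#0 stroke at J1
#1 stroke at J2
#2 stroke at J2
#3 stroke at Sf1
#4 stroke at Sf2

b3 |Sf1  (Sf1 fixes flow; stroke at Sf1)
b4 |Sf2  (Sf2 fixes flow; stroke at Sf2)
b0 |J1  (J1 needs exactly one e-in)
b1 |J2  (J2 flow already set via bond 0)
b2 |J2  (J2: bond 0 brought flow, rest push out)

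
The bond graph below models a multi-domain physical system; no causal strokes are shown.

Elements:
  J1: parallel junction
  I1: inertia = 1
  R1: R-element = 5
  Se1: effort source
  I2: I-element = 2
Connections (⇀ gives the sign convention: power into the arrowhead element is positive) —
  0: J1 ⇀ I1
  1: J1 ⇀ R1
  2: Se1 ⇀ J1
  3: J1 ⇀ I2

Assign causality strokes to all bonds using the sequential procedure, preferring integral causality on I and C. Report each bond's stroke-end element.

bond 0 →I1
bond 1 →R1
bond 2 →J1
bond 3 →I2

#2 |J1  (Se1 fixes effort; stroke away)
#0 |I1  (common-e at J1 fixed by 2)
#1 |R1  (common-e at J1 fixed by 2)
#3 |I2  (common-e at J1 fixed by 2)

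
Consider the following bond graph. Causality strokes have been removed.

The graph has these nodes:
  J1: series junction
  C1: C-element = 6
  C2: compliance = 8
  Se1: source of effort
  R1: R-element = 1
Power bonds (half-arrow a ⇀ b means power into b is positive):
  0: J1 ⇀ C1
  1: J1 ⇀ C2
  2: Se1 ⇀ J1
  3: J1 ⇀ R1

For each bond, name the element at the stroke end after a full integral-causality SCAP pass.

b2 stroke→J1  (source Se1 imposes e)
b0 stroke→J1  (prefer integral on C1)
b1 stroke→J1  (C2 integral (e out))
b3 stroke→R1  (J1: last free bond brings flow in)

β0 →J1
β1 →J1
β2 →J1
β3 →R1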